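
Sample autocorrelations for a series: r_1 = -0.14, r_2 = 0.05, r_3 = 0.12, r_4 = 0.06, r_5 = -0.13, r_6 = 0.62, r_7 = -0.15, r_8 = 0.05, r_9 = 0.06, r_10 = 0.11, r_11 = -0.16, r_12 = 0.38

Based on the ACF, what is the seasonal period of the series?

The largest autocorrelation is r_6 = 0.62, with a weaker echo at lag 12 (0.38); the remaining lags stay at or below 0.12.
The dominant spike at lag 6 indicates a seasonal period of 6.

6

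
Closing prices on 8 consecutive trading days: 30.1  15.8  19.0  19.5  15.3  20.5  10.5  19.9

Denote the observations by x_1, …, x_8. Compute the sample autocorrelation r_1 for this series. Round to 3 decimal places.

Mean x̄ = (30.1 + 15.8 + 19.0 + 19.5 + 15.3 + 20.5 + 10.5 + 19.9)/8 = 18.8250
Deviations from mean: 11.2750, -3.0250, 0.1750, 0.6750, -3.5250, 1.6750, -8.3250, 1.0750
Σ(x_t−x̄)(x_{t+1}−x̄) = (-34.1069) + (-0.5294) + (0.1181) + (-2.3794) + (-5.9044) + (-13.9444) + (-8.9494) = -65.6956
Denominator Σ(x_t−x̄)² = 222.4550
r_1 = -65.6956 / 222.4550 = -0.295

-0.295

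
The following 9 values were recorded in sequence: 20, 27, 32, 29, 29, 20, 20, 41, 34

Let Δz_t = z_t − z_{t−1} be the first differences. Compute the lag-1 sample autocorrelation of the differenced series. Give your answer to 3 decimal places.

First differences Δz: 7, 5, -3, 0, -9, 0, 21, -7
Mean of differences = 1.7500
Numerator Σ(Δz_t−Δz̄)(Δz_{t+1}−Δz̄) = -154.5625
Denominator Σ(Δz_t−Δz̄)² = 629.5000
r_1(Δz) = -154.5625 / 629.5000 = -0.246

-0.246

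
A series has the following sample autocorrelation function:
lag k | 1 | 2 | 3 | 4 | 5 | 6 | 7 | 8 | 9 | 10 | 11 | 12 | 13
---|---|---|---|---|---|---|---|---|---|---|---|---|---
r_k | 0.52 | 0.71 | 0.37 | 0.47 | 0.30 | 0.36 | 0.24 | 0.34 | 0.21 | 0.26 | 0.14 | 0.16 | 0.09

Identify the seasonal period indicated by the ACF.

2

The largest autocorrelation is r_2 = 0.71; the remaining lags stay at or below 0.52.
The dominant spike at lag 2 indicates a seasonal period of 2.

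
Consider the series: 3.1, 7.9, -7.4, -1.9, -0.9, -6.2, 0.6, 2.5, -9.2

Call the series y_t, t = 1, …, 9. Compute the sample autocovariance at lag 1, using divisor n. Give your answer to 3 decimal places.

Mean ȳ = (3.1 + 7.9 − 7.4 − 1.9 − 0.9 − 6.2 + 0.6 + 2.5 − 9.2)/9 = -1.2778
Σ_{t=1}^{8}(y_t−ȳ)(y_{t+1}−ȳ) = -46.3727
γ_1 = -46.3727 / 9 = -5.153

-5.153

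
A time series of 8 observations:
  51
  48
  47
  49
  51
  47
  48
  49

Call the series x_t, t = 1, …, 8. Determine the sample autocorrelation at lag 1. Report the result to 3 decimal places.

Mean x̄ = (51 + 48 + 47 + 49 + 51 + 47 + 48 + 49)/8 = 48.7500
Deviations from mean: 2.2500, -0.7500, -1.7500, 0.2500, 2.2500, -1.7500, -0.7500, 0.2500
Numerator Σ_{t=1}^{7}(x_t−x̄)(x_{t+1}−x̄) = -3.0625
Denominator Σ(x_t−x̄)² = 17.5000
r_1 = -3.0625 / 17.5000 = -0.175

-0.175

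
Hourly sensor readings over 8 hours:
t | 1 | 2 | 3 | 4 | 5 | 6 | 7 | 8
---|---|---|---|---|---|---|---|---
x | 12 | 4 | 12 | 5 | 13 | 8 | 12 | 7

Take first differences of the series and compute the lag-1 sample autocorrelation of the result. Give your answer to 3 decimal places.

First differences Δx: -8, 8, -7, 8, -5, 4, -5
Mean of differences = -0.7143
Numerator Σ(Δx_t−Δx̄)(Δx_{t+1}−Δx̄) = -250.7959
Denominator Σ(Δx_t−Δx̄)² = 303.4286
r_1(Δx) = -250.7959 / 303.4286 = -0.827

-0.827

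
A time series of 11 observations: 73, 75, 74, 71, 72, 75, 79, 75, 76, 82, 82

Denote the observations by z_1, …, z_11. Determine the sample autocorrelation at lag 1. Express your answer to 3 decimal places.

0.494

Mean z̄ = (73 + 75 + 74 + 71 + 72 + 75 + 79 + 75 + 76 + 82 + 82)/11 = 75.8182
Numerator Σ_{t=1}^{10}(z_t−z̄)(z_{t+1}−z̄) = 68.0579
Denominator Σ(z_t−z̄)² = 137.6364
r_1 = 68.0579 / 137.6364 = 0.494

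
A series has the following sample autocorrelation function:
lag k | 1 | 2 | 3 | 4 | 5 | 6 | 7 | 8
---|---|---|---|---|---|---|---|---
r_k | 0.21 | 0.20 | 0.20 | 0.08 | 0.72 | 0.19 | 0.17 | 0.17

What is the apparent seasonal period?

5

The largest autocorrelation is r_5 = 0.72; the remaining lags stay at or below 0.21. The elevated value at lag 1 (0.21), dropping to 0.20 at lag 2, reflects decaying short-term dependence rather than seasonality.
The dominant spike at lag 5 indicates a seasonal period of 5.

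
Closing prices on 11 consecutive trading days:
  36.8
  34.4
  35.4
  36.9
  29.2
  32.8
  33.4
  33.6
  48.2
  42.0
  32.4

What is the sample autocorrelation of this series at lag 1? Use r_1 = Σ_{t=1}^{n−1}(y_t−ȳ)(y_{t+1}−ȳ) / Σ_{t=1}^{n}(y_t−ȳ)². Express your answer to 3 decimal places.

Mean ȳ = (36.8 + 34.4 + 35.4 + 36.9 + 29.2 + 32.8 + 33.4 + 33.6 + 48.2 + 42.0 + 32.4)/11 = 35.9182
Numerator Σ_{t=1}^{10}(y_t−ȳ)(y_{t+1}−ȳ) = 51.8088
Denominator Σ(y_t−ȳ)² = 271.0964
r_1 = 51.8088 / 271.0964 = 0.191

0.191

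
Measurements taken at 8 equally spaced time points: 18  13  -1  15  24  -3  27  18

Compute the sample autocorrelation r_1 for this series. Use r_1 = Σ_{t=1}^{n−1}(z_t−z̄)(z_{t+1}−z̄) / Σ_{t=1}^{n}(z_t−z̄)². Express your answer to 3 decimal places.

Mean z̄ = (18 + 13 − 1 + 15 + 24 − 3 + 27 + 18)/8 = 13.8750
Deviations from mean: 4.1250, -0.8750, -14.8750, 1.1250, 10.1250, -16.8750, 13.1250, 4.1250
Σ(z_t−z̄)(z_{t+1}−z̄) = (-3.6094) + (13.0156) + (-16.7344) + (11.3906) + (-170.8594) + (-221.4844) + (54.1406) = -334.1406
Denominator Σ(z_t−z̄)² = 816.8750
r_1 = -334.1406 / 816.8750 = -0.409

-0.409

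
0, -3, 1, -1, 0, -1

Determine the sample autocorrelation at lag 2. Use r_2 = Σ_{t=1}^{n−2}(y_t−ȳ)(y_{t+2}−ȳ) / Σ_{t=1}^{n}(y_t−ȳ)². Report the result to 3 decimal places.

Mean ȳ = (0 − 3 + 1 − 1 + 0 − 1)/6 = -0.6667
Σ(y_t−ȳ)(y_{t+2}−ȳ) = (1.1111) + (0.7778) + (1.1111) + (0.1111) = 3.1111
Denominator Σ(y_t−ȳ)² = 9.3333
r_2 = 3.1111 / 9.3333 = 0.333

0.333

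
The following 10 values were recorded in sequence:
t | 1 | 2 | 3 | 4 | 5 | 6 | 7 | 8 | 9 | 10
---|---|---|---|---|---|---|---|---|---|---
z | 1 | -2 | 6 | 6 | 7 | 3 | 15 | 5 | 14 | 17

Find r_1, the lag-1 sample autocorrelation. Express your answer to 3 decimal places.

0.206

Mean z̄ = (1 − 2 + 6 + 6 + 7 + 3 + 15 + 5 + 14 + 17)/10 = 7.2000
Numerator Σ_{t=1}^{9}(z_t−z̄)(z_{t+1}−z̄) = 72.3600
Denominator Σ(z_t−z̄)² = 351.6000
r_1 = 72.3600 / 351.6000 = 0.206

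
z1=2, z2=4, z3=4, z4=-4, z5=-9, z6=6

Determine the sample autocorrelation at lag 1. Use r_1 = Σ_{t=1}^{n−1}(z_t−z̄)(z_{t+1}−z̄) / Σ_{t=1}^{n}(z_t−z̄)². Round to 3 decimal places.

Mean z̄ = (2 + 4 + 4 − 4 − 9 + 6)/6 = 0.5000
Deviations from mean: 1.5000, 3.5000, 3.5000, -4.5000, -9.5000, 5.5000
Numerator Σ_{t=1}^{5}(z_t−z̄)(z_{t+1}−z̄) = -7.7500
Denominator Σ(z_t−z̄)² = 167.5000
r_1 = -7.7500 / 167.5000 = -0.046

-0.046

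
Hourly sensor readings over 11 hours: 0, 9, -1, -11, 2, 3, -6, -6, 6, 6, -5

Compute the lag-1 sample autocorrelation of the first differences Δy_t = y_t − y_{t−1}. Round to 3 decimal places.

First differences Δy: 9, -10, -10, 13, 1, -9, 0, 12, 0, -11
Mean of differences = -0.5000
Numerator Σ(Δy_t−Δȳ)(Δy_{t+1}−Δȳ) = -117.7500
Denominator Σ(Δy_t−Δȳ)² = 794.5000
r_1(Δy) = -117.7500 / 794.5000 = -0.148

-0.148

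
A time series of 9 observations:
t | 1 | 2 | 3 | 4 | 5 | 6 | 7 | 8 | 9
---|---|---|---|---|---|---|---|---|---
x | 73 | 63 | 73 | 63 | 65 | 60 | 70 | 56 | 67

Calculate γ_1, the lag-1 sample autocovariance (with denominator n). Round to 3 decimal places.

Mean x̄ = (73 + 63 + 73 + 63 + 65 + 60 + 70 + 56 + 67)/9 = 65.5556
Σ_{t=1}^{8}(x_t−x̄)(x_{t+1}−x̄) = -133.5309
γ_1 = -133.5309 / 9 = -14.837

-14.837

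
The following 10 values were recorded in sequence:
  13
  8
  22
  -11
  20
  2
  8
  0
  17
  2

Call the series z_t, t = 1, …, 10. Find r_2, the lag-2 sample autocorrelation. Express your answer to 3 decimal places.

0.476

Mean z̄ = (13 + 8 + 22 − 11 + 20 + 2 + 8 + 0 + 17 + 2)/10 = 8.1000
Numerator Σ_{t=1}^{8}(z_t−z̄)(z_{t+2}−z̄) = 448.6800
Denominator Σ(z_t−z̄)² = 942.9000
r_2 = 448.6800 / 942.9000 = 0.476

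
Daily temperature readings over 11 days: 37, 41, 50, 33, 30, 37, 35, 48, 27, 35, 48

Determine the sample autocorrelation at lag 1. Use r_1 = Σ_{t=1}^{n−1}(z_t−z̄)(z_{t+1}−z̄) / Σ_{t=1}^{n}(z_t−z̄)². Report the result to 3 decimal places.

Mean z̄ = (37 + 41 + 50 + 33 + 30 + 37 + 35 + 48 + 27 + 35 + 48)/11 = 38.2727
Numerator Σ_{t=1}^{10}(z_t−z̄)(z_{t+1}−z̄) = -111.4380
Denominator Σ(z_t−z̄)² = 582.1818
r_1 = -111.4380 / 582.1818 = -0.191

-0.191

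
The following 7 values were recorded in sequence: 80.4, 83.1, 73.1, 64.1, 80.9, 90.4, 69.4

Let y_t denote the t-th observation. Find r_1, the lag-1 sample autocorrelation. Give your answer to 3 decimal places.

Mean ȳ = (80.4 + 83.1 + 73.1 + 64.1 + 80.9 + 90.4 + 69.4)/7 = 77.3429
Deviations from mean: 3.0571, 5.7571, -4.2429, -13.2429, 3.5571, 13.0571, -7.9429
Numerator Σ_{t=1}^{6}(y_t−ȳ)(y_{t+1}−ȳ) = -55.0104
Denominator Σ(y_t−ȳ)² = 482.0971
r_1 = -55.0104 / 482.0971 = -0.114

-0.114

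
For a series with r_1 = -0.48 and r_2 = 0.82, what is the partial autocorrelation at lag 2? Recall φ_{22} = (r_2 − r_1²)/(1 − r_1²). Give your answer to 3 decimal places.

φ_{22} = (r_2 − r_1²) / (1 − r_1²)
r_1² = (-0.48)² = 0.2304
Numerator = 0.82 − 0.2304 = 0.5896; denominator = 1 − 0.2304 = 0.7696
φ_{22} = 0.5896 / 0.7696 = 0.766

0.766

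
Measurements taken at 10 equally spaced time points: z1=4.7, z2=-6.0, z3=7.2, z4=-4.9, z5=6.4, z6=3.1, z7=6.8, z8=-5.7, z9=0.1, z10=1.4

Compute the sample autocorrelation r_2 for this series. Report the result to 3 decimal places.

0.372

Mean z̄ = (4.7 − 6.0 + 7.2 − 4.9 + 6.4 + 3.1 + 6.8 − 5.7 + 0.1 + 1.4)/10 = 1.3100
Numerator Σ_{t=1}^{8}(z_t−z̄)(z_{t+2}−z̄) = 92.3488
Denominator Σ(z_t−z̄)² = 248.0490
r_2 = 92.3488 / 248.0490 = 0.372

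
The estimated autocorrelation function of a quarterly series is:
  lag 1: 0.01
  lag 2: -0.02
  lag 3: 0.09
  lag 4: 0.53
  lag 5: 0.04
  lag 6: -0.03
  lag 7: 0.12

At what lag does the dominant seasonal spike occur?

4

The largest autocorrelation is r_4 = 0.53; the remaining lags stay at or below 0.12.
The dominant spike at lag 4 indicates a seasonal period of 4.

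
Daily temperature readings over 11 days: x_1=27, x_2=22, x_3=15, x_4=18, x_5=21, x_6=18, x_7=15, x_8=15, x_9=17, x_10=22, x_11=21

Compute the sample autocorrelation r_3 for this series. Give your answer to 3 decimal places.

Mean x̄ = (27 + 22 + 15 + 18 + 21 + 18 + 15 + 15 + 17 + 22 + 21)/11 = 19.1818
Numerator Σ_{t=1}^{8}(x_t−x̄)(x_{t+3}−x̄) = -18.6446
Denominator Σ(x_t−x̄)² = 143.6364
r_3 = -18.6446 / 143.6364 = -0.130

-0.130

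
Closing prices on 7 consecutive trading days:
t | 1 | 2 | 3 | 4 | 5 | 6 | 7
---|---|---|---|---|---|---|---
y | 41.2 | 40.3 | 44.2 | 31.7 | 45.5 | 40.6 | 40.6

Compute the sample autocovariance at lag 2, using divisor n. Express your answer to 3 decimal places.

Mean ȳ = (41.2 + 40.3 + 44.2 + 31.7 + 45.5 + 40.6 + 40.6)/7 = 40.5857
Σ_{t=1}^{5}(y_t−ȳ)(y_{t+2}−ȳ) = 22.4639
γ_2 = 22.4639 / 7 = 3.209

3.209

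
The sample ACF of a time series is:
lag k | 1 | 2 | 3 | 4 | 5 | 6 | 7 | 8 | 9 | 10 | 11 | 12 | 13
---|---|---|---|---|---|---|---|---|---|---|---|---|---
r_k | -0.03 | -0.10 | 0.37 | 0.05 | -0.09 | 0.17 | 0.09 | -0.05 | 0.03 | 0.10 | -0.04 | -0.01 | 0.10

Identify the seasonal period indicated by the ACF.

3

The largest autocorrelation is r_3 = 0.37, with a weaker echo at lag 6 (0.17); the remaining lags stay at or below 0.10.
The dominant spike at lag 3 indicates a seasonal period of 3.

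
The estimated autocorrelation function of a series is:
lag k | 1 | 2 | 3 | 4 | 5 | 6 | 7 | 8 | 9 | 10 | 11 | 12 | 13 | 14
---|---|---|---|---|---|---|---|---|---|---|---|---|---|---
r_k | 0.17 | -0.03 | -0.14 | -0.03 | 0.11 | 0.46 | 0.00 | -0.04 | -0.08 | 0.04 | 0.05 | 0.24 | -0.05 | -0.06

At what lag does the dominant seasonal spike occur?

The largest autocorrelation is r_6 = 0.46, with a weaker echo at lag 12 (0.24); the remaining lags stay at or below 0.17.
The dominant spike at lag 6 indicates a seasonal period of 6.

6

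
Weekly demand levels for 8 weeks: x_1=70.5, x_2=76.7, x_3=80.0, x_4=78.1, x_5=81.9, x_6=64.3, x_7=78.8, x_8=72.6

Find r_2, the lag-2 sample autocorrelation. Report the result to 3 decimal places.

0.143

Mean x̄ = (70.5 + 76.7 + 80.0 + 78.1 + 81.9 + 64.3 + 78.8 + 72.6)/8 = 75.3625
Deviations from mean: -4.8625, 1.3375, 4.6375, 2.7375, 6.5375, -11.0625, 3.4375, -2.7625
Σ(x_t−x̄)(x_{t+2}−x̄) = (-22.5498) + (3.6614) + (30.3177) + (-30.2836) + (22.4727) + (30.5602) = 34.1784
Denominator Σ(x_t−x̄)² = 238.9988
r_2 = 34.1784 / 238.9988 = 0.143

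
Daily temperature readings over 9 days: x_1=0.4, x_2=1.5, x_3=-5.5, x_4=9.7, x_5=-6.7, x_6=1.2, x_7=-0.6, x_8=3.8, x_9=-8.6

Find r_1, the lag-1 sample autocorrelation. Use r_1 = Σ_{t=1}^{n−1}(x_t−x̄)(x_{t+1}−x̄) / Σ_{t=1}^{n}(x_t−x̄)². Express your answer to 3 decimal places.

-0.649

Mean x̄ = (0.4 + 1.5 − 5.5 + 9.7 − 6.7 + 1.2 − 0.6 + 3.8 − 8.6)/9 = -0.5333
Numerator Σ_{t=1}^{8}(x_t−x̄)(x_{t+1}−x̄) = -168.1811
Denominator Σ(x_t−x̄)² = 259.2800
r_1 = -168.1811 / 259.2800 = -0.649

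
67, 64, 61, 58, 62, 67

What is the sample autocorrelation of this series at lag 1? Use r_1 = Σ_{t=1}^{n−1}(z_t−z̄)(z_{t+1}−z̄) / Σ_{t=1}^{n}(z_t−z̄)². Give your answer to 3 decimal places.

0.225

Mean z̄ = (67 + 64 + 61 + 58 + 62 + 67)/6 = 63.1667
Deviations from mean: 3.8333, 0.8333, -2.1667, -5.1667, -1.1667, 3.8333
Σ(z_t−z̄)(z_{t+1}−z̄) = (3.1944) + (-1.8056) + (11.1944) + (6.0278) + (-4.4722) = 14.1389
Denominator Σ(z_t−z̄)² = 62.8333
r_1 = 14.1389 / 62.8333 = 0.225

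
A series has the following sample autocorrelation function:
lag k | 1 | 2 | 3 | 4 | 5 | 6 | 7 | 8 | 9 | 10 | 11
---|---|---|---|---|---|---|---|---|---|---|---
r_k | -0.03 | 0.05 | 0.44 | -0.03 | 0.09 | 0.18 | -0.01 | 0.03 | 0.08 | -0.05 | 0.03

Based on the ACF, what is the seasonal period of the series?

3

The largest autocorrelation is r_3 = 0.44, with a weaker echo at lag 6 (0.18); the remaining lags stay at or below 0.09.
The dominant spike at lag 3 indicates a seasonal period of 3.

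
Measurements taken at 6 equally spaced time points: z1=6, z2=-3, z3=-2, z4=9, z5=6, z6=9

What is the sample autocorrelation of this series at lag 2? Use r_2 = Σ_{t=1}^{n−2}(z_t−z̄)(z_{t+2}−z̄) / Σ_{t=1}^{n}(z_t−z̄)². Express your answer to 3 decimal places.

-0.237

Mean z̄ = (6 − 3 − 2 + 9 + 6 + 9)/6 = 4.1667
Deviations from mean: 1.8333, -7.1667, -6.1667, 4.8333, 1.8333, 4.8333
Σ(z_t−z̄)(z_{t+2}−z̄) = (-11.3056) + (-34.6389) + (-11.3056) + (23.3611) = -33.8889
Denominator Σ(z_t−z̄)² = 142.8333
r_2 = -33.8889 / 142.8333 = -0.237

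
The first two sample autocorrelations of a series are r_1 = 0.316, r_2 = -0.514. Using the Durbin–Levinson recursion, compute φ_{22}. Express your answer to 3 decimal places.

-0.682

φ_{22} = (r_2 − r_1²) / (1 − r_1²)
r_1² = (0.316)² = 0.099856
Numerator = -0.514 − 0.0999 = -0.6139; denominator = 1 − 0.0999 = 0.9001
φ_{22} = -0.6139 / 0.9001 = -0.682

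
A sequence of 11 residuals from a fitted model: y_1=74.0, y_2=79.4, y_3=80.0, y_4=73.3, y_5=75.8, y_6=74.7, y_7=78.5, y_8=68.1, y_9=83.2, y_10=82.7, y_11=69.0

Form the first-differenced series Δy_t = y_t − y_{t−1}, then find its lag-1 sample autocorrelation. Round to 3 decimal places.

First differences Δy: 5.4, 0.6, -6.7, 2.5, -1.1, 3.8, -10.4, 15.1, -0.5, -13.7
Mean of differences = -0.5000
Numerator Σ(Δy_t−Δȳ)(Δy_{t+1}−Δȳ) = -220.3200
Denominator Σ(Δy_t−Δȳ)² = 617.9200
r_1(Δy) = -220.3200 / 617.9200 = -0.357

-0.357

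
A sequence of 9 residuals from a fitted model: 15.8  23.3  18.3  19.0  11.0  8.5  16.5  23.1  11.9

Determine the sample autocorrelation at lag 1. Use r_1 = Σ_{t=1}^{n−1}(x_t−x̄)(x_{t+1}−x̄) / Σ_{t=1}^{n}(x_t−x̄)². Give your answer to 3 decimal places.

Mean x̄ = (15.8 + 23.3 + 18.3 + 19.0 + 11.0 + 8.5 + 16.5 + 23.1 + 11.9)/9 = 16.3778
Numerator Σ_{t=1}^{8}(x_t−x̄)(x_{t+1}−x̄) = 12.3684
Denominator Σ(x_t−x̄)² = 215.0556
r_1 = 12.3684 / 215.0556 = 0.058

0.058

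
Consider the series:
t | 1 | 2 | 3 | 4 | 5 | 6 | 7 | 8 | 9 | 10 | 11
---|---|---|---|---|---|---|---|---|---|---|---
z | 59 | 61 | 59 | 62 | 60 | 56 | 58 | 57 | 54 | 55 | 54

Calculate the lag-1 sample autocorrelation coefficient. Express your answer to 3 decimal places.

0.550

Mean z̄ = (59 + 61 + 59 + 62 + 60 + 56 + 58 + 57 + 54 + 55 + 54)/11 = 57.7273
Numerator Σ_{t=1}^{10}(z_t−z̄)(z_{t+1}−z̄) = 41.9256
Denominator Σ(z_t−z̄)² = 76.1818
r_1 = 41.9256 / 76.1818 = 0.550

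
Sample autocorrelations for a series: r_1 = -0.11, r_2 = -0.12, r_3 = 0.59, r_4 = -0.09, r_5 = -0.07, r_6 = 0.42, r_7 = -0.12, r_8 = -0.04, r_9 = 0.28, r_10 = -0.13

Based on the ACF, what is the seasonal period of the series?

The largest autocorrelation is r_3 = 0.59, with weaker echoes at lags 6 (0.42) and 9 (0.28); the remaining lags stay at or below -0.04.
The dominant spike at lag 3 indicates a seasonal period of 3.

3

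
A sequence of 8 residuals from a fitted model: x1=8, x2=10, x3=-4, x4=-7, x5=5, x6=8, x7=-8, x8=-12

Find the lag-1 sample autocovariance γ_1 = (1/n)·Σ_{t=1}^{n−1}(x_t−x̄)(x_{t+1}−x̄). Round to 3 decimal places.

13.125

Mean x̄ = (8 + 10 − 4 − 7 + 5 + 8 − 8 − 12)/8 = 0.0000
Deviations: 8.0000, 10.0000, -4.0000, -7.0000, 5.0000, 8.0000, -8.0000, -12.0000
Σ_{t=1}^{7}(x_t−x̄)(x_{t+1}−x̄) = 105.0000
γ_1 = 105.0000 / 8 = 13.125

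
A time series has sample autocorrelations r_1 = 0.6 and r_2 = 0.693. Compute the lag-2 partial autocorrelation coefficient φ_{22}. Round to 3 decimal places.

0.520

φ_{22} = (r_2 − r_1²) / (1 − r_1²)
r_1² = (0.6)² = 0.36
Numerator = 0.693 − 0.3600 = 0.3330; denominator = 1 − 0.3600 = 0.6400
φ_{22} = 0.3330 / 0.6400 = 0.520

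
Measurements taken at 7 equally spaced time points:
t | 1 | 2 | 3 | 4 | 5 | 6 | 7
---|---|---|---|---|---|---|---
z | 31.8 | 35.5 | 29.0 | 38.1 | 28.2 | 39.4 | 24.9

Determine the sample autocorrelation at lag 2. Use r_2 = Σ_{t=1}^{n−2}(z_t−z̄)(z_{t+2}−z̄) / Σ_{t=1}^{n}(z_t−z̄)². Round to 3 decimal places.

0.596

Mean z̄ = (31.8 + 35.5 + 29.0 + 38.1 + 28.2 + 39.4 + 24.9)/7 = 32.4143
Σ(z_t−z̄)(z_{t+2}−z̄) = (2.0973) + (17.5445) + (14.3888) + (39.7188) + (31.6673) = 105.4167
Denominator Σ(z_t−z̄)² = 176.9086
r_2 = 105.4167 / 176.9086 = 0.596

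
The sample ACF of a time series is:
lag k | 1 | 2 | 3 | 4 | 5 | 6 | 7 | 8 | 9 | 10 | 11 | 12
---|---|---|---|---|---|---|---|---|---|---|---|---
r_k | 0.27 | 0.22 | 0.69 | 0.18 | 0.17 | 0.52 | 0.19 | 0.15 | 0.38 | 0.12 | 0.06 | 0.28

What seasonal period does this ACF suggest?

3

The largest autocorrelation is r_3 = 0.69, with weaker echoes at lags 6 (0.52), 9 (0.38) and 12 (0.28); the remaining lags stay at or below 0.27. The elevated value at lag 1 (0.27), dropping to 0.22 at lag 2, reflects decaying short-term dependence rather than seasonality.
The dominant spike at lag 3 indicates a seasonal period of 3.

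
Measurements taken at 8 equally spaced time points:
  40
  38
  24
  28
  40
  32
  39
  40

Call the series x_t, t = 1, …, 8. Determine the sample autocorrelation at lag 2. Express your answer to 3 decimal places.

Mean x̄ = (40 + 38 + 24 + 28 + 40 + 32 + 39 + 40)/8 = 35.1250
Deviations from mean: 4.8750, 2.8750, -11.1250, -7.1250, 4.8750, -3.1250, 3.8750, 4.8750
Numerator Σ_{t=1}^{6}(x_t−x̄)(x_{t+2}−x̄) = -103.0313
Denominator Σ(x_t−x̄)² = 278.8750
r_2 = -103.0313 / 278.8750 = -0.369

-0.369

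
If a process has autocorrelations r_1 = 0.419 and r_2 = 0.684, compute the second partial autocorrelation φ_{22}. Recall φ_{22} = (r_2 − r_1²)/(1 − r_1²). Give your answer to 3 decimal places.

0.617

φ_{22} = (r_2 − r_1²) / (1 − r_1²)
r_1² = (0.419)² = 0.175561
Numerator = 0.684 − 0.1756 = 0.5084; denominator = 1 − 0.1756 = 0.8244
φ_{22} = 0.5084 / 0.8244 = 0.617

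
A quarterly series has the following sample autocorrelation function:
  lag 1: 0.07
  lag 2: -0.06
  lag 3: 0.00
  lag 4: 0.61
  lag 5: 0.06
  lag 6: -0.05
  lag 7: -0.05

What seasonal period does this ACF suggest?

4

The largest autocorrelation is r_4 = 0.61; the remaining lags stay at or below 0.07.
The dominant spike at lag 4 indicates a seasonal period of 4.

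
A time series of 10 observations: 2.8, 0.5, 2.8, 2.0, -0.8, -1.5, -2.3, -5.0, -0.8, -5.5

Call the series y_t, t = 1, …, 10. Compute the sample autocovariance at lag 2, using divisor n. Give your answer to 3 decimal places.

Mean ȳ = (2.8 + 0.5 + 2.8 + 2.0 − 0.8 − 1.5 − 2.3 − 5.0 − 0.8 − 5.5)/10 = -0.7800
Σ_{t=1}^{8}(y_t−ȳ)(y_{t+2}−ȳ) = 37.3192
γ_2 = 37.3192 / 10 = 3.732

3.732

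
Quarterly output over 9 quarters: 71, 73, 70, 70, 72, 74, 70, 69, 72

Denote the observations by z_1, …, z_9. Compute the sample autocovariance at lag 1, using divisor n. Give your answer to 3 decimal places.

-0.252

Mean z̄ = (71 + 73 + 70 + 70 + 72 + 74 + 70 + 69 + 72)/9 = 71.2222
Σ_{t=1}^{8}(z_t−z̄)(z_{t+1}−z̄) = -2.2716
γ_1 = -2.2716 / 9 = -0.252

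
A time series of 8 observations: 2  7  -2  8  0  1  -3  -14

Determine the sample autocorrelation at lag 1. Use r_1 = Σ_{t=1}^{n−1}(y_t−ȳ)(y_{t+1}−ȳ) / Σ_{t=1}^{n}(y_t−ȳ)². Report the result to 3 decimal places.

Mean ȳ = (2 + 7 − 2 + 8 + 0 + 1 − 3 − 14)/8 = -0.1250
Numerator Σ_{t=1}^{7}(y_t−ȳ)(y_{t+1}−ȳ) = 24.3594
Denominator Σ(y_t−ȳ)² = 326.8750
r_1 = 24.3594 / 326.8750 = 0.075

0.075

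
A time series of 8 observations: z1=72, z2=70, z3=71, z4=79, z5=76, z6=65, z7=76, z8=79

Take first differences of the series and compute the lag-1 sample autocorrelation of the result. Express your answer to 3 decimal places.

-0.248

First differences Δz: -2, 1, 8, -3, -11, 11, 3
Mean of differences = 1.0000
Numerator Σ(Δz_t−Δz̄)(Δz_{t+1}−Δz̄) = -80.0000
Denominator Σ(Δz_t−Δz̄)² = 322.0000
r_1(Δz) = -80.0000 / 322.0000 = -0.248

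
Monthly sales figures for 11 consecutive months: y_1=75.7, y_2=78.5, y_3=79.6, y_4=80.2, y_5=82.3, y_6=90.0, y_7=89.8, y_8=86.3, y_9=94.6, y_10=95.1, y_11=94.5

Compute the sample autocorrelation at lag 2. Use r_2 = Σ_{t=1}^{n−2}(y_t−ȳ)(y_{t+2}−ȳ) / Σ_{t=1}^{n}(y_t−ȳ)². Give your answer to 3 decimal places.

Mean ȳ = (75.7 + 78.5 + 79.6 + 80.2 + 82.3 + 90.0 + 89.8 + 86.3 + 94.6 + 95.1 + 94.5)/11 = 86.0545
Numerator Σ_{t=1}^{9}(y_t−ȳ)(y_{t+2}−ȳ) = 205.5004
Denominator Σ(y_t−ȳ)² = 510.1473
r_2 = 205.5004 / 510.1473 = 0.403

0.403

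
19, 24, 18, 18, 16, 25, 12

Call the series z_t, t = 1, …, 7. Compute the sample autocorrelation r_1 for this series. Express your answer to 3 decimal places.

Mean z̄ = (19 + 24 + 18 + 18 + 16 + 25 + 12)/7 = 18.8571
Deviations from mean: 0.1429, 5.1429, -0.8571, -0.8571, -2.8571, 6.1429, -6.8571
Σ(z_t−z̄)(z_{t+1}−z̄) = (0.7347) + (-4.4082) + (0.7347) + (2.4490) + (-17.5510) + (-42.1224) = -60.1633
Denominator Σ(z_t−z̄)² = 120.8571
r_1 = -60.1633 / 120.8571 = -0.498

-0.498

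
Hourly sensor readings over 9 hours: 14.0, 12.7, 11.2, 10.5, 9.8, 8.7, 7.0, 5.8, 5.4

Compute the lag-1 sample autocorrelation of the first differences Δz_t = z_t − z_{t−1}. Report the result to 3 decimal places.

0.056

First differences Δz: -1.3, -1.5, -0.7, -0.7, -1.1, -1.7, -1.2, -0.4
Mean of differences = -1.0750
Numerator Σ(Δz_t−Δz̄)(Δz_{t+1}−Δz̄) = 0.0769
Denominator Σ(Δz_t−Δz̄)² = 1.3750
r_1(Δz) = 0.0769 / 1.3750 = 0.056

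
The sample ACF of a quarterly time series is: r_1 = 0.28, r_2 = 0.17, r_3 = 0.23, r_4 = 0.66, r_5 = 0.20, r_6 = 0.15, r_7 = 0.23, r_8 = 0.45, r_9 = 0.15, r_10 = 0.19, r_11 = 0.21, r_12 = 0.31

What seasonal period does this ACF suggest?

The largest autocorrelation is r_4 = 0.66, with weaker echoes at lags 8 (0.45) and 12 (0.31); the remaining lags stay at or below 0.28. The elevated value at lag 1 (0.28), dropping to 0.17 at lag 2, reflects decaying short-term dependence rather than seasonality.
The dominant spike at lag 4 indicates a seasonal period of 4.

4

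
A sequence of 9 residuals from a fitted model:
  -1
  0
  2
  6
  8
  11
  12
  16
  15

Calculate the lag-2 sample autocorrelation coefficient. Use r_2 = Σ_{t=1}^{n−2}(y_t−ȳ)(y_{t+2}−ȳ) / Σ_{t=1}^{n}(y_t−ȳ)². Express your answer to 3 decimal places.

0.359

Mean ȳ = (-1 + 0 + 2 + 6 + 8 + 11 + 12 + 16 + 15)/9 = 7.6667
Σ(y_t−ȳ)(y_{t+2}−ȳ) = (49.1111) + (12.7778) + (-1.8889) + (-5.5556) + (1.4444) + (27.7778) + (31.7778) = 115.4444
Denominator Σ(y_t−ȳ)² = 322.0000
r_2 = 115.4444 / 322.0000 = 0.359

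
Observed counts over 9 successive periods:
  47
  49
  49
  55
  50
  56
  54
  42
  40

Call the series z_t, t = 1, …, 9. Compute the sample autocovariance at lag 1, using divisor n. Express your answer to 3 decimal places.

8.295

Mean z̄ = (47 + 49 + 49 + 55 + 50 + 56 + 54 + 42 + 40)/9 = 49.1111
Σ_{t=1}^{8}(z_t−z̄)(z_{t+1}−z̄) = 74.6543
γ_1 = 74.6543 / 9 = 8.295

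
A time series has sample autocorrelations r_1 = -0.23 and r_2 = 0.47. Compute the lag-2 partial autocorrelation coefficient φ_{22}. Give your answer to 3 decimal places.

0.440

φ_{22} = (r_2 − r_1²) / (1 − r_1²)
r_1² = (-0.23)² = 0.0529
Numerator = 0.47 − 0.0529 = 0.4171; denominator = 1 − 0.0529 = 0.9471
φ_{22} = 0.4171 / 0.9471 = 0.440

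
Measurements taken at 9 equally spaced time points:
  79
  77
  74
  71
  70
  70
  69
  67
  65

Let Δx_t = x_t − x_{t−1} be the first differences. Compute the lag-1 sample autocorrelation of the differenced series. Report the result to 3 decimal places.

First differences Δx: -2, -3, -3, -1, 0, -1, -2, -2
Mean of differences = -1.7500
Numerator Σ(Δx_t−Δx̄)(Δx_{t+1}−Δx̄) = 3.4375
Denominator Σ(Δx_t−Δx̄)² = 7.5000
r_1(Δx) = 3.4375 / 7.5000 = 0.458

0.458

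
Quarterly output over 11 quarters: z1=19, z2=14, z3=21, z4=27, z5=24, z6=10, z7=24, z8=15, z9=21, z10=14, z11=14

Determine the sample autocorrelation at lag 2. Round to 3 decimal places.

-0.057

Mean z̄ = (19 + 14 + 21 + 27 + 24 + 10 + 24 + 15 + 21 + 14 + 14)/11 = 18.4545
Numerator Σ_{t=1}^{9}(z_t−z̄)(z_{t+2}−z̄) = -16.6860
Denominator Σ(z_t−z̄)² = 290.7273
r_2 = -16.6860 / 290.7273 = -0.057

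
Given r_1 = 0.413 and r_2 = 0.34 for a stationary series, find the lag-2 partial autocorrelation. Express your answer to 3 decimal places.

0.204

φ_{22} = (r_2 − r_1²) / (1 − r_1²)
r_1² = (0.413)² = 0.170569
Numerator = 0.34 − 0.1706 = 0.1694; denominator = 1 − 0.1706 = 0.8294
φ_{22} = 0.1694 / 0.8294 = 0.204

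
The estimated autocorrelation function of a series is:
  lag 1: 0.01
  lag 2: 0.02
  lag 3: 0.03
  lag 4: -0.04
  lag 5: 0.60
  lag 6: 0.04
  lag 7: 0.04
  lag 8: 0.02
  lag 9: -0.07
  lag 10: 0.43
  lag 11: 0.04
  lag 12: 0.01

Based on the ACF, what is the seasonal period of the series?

The largest autocorrelation is r_5 = 0.60, with a weaker echo at lag 10 (0.43); the remaining lags stay at or below 0.04.
The dominant spike at lag 5 indicates a seasonal period of 5.

5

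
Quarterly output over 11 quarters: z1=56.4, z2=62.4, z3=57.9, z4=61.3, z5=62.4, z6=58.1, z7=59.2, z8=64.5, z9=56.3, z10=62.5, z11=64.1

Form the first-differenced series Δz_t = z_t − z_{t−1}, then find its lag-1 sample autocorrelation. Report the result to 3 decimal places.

-0.581

First differences Δz: 6.0, -4.5, 3.4, 1.1, -4.3, 1.1, 5.3, -8.2, 6.2, 1.6
Mean of differences = 0.7700
Numerator Σ(Δz_t−Δz̄)(Δz_{t+1}−Δz̄) = -127.2399
Denominator Σ(Δz_t−Δz̄)² = 219.1210
r_1(Δz) = -127.2399 / 219.1210 = -0.581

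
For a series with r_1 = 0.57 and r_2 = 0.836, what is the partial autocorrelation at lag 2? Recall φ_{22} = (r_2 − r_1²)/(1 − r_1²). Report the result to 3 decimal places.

0.757

φ_{22} = (r_2 − r_1²) / (1 − r_1²)
r_1² = (0.57)² = 0.3249
Numerator = 0.836 − 0.3249 = 0.5111; denominator = 1 − 0.3249 = 0.6751
φ_{22} = 0.5111 / 0.6751 = 0.757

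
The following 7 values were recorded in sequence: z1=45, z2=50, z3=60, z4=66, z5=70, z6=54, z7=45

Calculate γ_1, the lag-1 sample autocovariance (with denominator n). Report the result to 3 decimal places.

Mean z̄ = (45 + 50 + 60 + 66 + 70 + 54 + 45)/7 = 55.7143
Deviations: -10.7143, -5.7143, 4.2857, 10.2857, 14.2857, -1.7143, -10.7143
Σ_{t=1}^{6}(z_t−z̄)(z_{t+1}−z̄) = 221.6327
γ_1 = 221.6327 / 7 = 31.662

31.662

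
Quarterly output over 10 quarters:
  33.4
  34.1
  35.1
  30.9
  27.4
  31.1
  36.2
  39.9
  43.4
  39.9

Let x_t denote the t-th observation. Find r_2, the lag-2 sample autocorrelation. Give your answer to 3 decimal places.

0.122

Mean x̄ = (33.4 + 34.1 + 35.1 + 30.9 + 27.4 + 31.1 + 36.2 + 39.9 + 43.4 + 39.9)/10 = 35.1400
Numerator Σ_{t=1}^{8}(x_t−x̄)(x_{t+2}−x̄) = 25.8968
Denominator Σ(x_t−x̄)² = 212.9840
r_2 = 25.8968 / 212.9840 = 0.122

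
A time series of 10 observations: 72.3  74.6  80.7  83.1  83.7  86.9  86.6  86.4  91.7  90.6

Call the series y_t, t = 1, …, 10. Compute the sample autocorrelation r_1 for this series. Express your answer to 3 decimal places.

Mean ȳ = (72.3 + 74.6 + 80.7 + 83.1 + 83.7 + 86.9 + 86.6 + 86.4 + 91.7 + 90.6)/10 = 83.6600
Numerator Σ_{t=1}^{9}(y_t−ȳ)(y_{t+1}−ȳ) = 226.9124
Denominator Σ(y_t−ȳ)² = 359.6640
r_1 = 226.9124 / 359.6640 = 0.631

0.631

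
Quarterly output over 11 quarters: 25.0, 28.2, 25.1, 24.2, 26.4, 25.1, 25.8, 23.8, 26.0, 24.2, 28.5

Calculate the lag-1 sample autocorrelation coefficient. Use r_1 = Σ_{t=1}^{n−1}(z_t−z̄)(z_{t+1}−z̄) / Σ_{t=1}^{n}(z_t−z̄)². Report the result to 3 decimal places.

Mean z̄ = (25.0 + 28.2 + 25.1 + 24.2 + 26.4 + 25.1 + 25.8 + 23.8 + 26.0 + 24.2 + 28.5)/11 = 25.6636
Numerator Σ_{t=1}^{10}(z_t−z̄)(z_{t+1}−z̄) = -9.3822
Denominator Σ(z_t−z̄)² = 23.9855
r_1 = -9.3822 / 23.9855 = -0.391

-0.391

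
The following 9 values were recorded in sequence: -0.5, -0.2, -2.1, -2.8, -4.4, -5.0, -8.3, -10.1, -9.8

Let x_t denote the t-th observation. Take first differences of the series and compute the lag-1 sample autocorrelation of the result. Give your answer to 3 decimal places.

-0.251

First differences Δx: 0.3, -1.9, -0.7, -1.6, -0.6, -3.3, -1.8, 0.3
Mean of differences = -1.1625
Numerator Σ(Δx_t−Δx̄)(Δx_{t+1}−Δx̄) = -2.6402
Denominator Σ(Δx_t−Δx̄)² = 10.5188
r_1(Δx) = -2.6402 / 10.5188 = -0.251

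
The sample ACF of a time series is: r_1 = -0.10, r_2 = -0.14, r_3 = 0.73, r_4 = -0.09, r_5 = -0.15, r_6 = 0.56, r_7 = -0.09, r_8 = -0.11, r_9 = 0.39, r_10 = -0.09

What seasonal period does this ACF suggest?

3

The largest autocorrelation is r_3 = 0.73, with weaker echoes at lags 6 (0.56) and 9 (0.39); the remaining lags stay at or below -0.09.
The dominant spike at lag 3 indicates a seasonal period of 3.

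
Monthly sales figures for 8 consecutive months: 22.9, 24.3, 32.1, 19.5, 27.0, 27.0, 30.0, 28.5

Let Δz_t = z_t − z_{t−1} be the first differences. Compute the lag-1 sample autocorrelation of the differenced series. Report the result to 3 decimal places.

-0.673

First differences Δz: 1.4, 7.8, -12.6, 7.5, 0.0, 3.0, -1.5
Mean of differences = 0.8000
Numerator Σ(Δz_t−Δz̄)(Δz_{t+1}−Δz̄) = -191.5600
Denominator Σ(Δz_t−Δz̄)² = 284.5800
r_1(Δz) = -191.5600 / 284.5800 = -0.673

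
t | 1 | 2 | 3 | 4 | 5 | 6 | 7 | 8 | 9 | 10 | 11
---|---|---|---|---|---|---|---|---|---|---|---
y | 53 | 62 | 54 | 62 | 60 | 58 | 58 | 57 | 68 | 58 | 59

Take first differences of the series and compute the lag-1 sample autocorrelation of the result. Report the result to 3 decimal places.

-0.635

First differences Δy: 9, -8, 8, -2, -2, 0, -1, 11, -10, 1
Mean of differences = 0.6000
Numerator Σ(Δy_t−Δȳ)(Δy_{t+1}−Δȳ) = -276.9600
Denominator Σ(Δy_t−Δȳ)² = 436.4000
r_1(Δy) = -276.9600 / 436.4000 = -0.635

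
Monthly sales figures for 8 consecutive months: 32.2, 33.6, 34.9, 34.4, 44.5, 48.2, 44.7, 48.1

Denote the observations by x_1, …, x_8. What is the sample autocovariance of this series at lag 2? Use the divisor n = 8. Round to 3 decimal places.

11.770

Mean x̄ = (32.2 + 33.6 + 34.9 + 34.4 + 44.5 + 48.2 + 44.7 + 48.1)/8 = 40.0750
Σ_{t=1}^{6}(x_t−x̄)(x_{t+2}−x̄) = 94.1588
γ_2 = 94.1588 / 8 = 11.770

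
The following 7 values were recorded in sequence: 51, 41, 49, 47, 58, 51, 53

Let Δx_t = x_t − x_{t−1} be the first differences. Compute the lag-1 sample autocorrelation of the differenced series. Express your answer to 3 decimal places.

-0.622

First differences Δx: -10, 8, -2, 11, -7, 2
Mean of differences = 0.3333
Numerator Σ(Δx_t−Δx̄)(Δx_{t+1}−Δx̄) = -212.4444
Denominator Σ(Δx_t−Δx̄)² = 341.3333
r_1(Δx) = -212.4444 / 341.3333 = -0.622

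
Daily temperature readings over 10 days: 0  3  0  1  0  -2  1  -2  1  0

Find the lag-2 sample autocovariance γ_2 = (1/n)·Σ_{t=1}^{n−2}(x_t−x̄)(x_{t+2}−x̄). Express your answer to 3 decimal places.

0.632

Mean x̄ = (0 + 3 + 0 + 1 + 0 − 2 + 1 − 2 + 1 + 0)/10 = 0.2000
Σ_{t=1}^{8}(x_t−x̄)(x_{t+2}−x̄) = 6.3200
γ_2 = 6.3200 / 10 = 0.632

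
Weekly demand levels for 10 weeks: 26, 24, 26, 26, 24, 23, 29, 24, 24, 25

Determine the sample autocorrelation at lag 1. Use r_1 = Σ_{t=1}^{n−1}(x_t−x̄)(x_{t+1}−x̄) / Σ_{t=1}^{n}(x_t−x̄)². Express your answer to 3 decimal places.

-0.409

Mean x̄ = (26 + 24 + 26 + 26 + 24 + 23 + 29 + 24 + 24 + 25)/10 = 25.1000
Numerator Σ_{t=1}^{9}(x_t−x̄)(x_{t+1}−x̄) = -11.0100
Denominator Σ(x_t−x̄)² = 26.9000
r_1 = -11.0100 / 26.9000 = -0.409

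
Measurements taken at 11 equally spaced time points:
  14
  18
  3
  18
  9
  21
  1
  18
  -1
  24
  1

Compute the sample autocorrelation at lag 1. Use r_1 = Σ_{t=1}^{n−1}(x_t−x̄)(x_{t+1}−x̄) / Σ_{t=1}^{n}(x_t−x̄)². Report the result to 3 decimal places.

Mean x̄ = (14 + 18 + 3 + 18 + 9 + 21 + 1 + 18 − 1 + 24 + 1)/11 = 11.4545
Numerator Σ_{t=1}^{10}(x_t−x̄)(x_{t+1}−x̄) = -670.6612
Denominator Σ(x_t−x̄)² = 834.7273
r_1 = -670.6612 / 834.7273 = -0.803

-0.803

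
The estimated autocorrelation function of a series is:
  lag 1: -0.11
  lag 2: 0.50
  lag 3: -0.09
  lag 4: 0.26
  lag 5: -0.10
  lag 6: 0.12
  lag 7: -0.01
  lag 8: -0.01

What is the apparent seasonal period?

The largest autocorrelation is r_2 = 0.50, with a weaker echo at lag 4 (0.26); the remaining lags stay at or below 0.12.
The dominant spike at lag 2 indicates a seasonal period of 2.

2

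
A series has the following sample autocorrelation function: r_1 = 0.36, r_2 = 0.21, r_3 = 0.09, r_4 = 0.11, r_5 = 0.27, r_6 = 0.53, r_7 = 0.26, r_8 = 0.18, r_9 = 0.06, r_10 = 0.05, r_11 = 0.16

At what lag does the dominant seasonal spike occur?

6

The largest autocorrelation is r_6 = 0.53; the remaining lags stay at or below 0.36. The elevated value at lag 1 (0.36), dropping to 0.21 at lag 2, reflects decaying short-term dependence rather than seasonality.
The dominant spike at lag 6 indicates a seasonal period of 6.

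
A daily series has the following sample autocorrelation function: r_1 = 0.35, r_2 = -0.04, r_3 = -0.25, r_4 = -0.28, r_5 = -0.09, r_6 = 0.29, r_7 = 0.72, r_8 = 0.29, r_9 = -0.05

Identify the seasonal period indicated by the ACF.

7

The largest autocorrelation is r_7 = 0.72; the remaining lags stay at or below 0.35.
The dominant spike at lag 7 indicates a seasonal period of 7.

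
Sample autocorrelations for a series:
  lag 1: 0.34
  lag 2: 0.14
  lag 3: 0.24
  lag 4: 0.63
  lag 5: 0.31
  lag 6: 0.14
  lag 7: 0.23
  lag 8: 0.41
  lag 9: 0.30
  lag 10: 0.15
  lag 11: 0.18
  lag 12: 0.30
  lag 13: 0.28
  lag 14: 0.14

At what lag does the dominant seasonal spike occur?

The largest autocorrelation is r_4 = 0.63, with a weaker echo at lag 8 (0.41); the remaining lags stay at or below 0.34.
The dominant spike at lag 4 indicates a seasonal period of 4.

4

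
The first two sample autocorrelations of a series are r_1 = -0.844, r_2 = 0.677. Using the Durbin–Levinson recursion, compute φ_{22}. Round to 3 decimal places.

φ_{22} = (r_2 − r_1²) / (1 − r_1²)
r_1² = (-0.844)² = 0.712336
Numerator = 0.677 − 0.7123 = -0.0353; denominator = 1 − 0.7123 = 0.2877
φ_{22} = -0.0353 / 0.2877 = -0.123

-0.123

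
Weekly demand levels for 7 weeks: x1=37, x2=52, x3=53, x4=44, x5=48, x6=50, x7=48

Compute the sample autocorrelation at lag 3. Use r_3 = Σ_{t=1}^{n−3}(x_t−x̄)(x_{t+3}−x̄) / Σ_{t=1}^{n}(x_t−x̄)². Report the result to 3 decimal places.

0.282

Mean x̄ = (37 + 52 + 53 + 44 + 48 + 50 + 48)/7 = 47.4286
Deviations from mean: -10.4286, 4.5714, 5.5714, -3.4286, 0.5714, 2.5714, 0.5714
Σ(x_t−x̄)(x_{t+3}−x̄) = (35.7551) + (2.6122) + (14.3265) + (-1.9592) = 50.7347
Denominator Σ(x_t−x̄)² = 179.7143
r_3 = 50.7347 / 179.7143 = 0.282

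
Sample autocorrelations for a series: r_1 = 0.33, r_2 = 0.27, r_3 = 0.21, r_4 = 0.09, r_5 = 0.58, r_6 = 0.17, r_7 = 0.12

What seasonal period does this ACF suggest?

5

The largest autocorrelation is r_5 = 0.58; the remaining lags stay at or below 0.33. The elevated value at lag 1 (0.33), dropping to 0.27 at lag 2, reflects decaying short-term dependence rather than seasonality.
The dominant spike at lag 5 indicates a seasonal period of 5.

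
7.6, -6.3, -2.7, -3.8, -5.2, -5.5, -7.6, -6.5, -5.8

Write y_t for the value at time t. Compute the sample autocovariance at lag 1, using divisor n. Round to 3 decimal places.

-0.971

Mean ȳ = (7.6 − 6.3 − 2.7 − 3.8 − 5.2 − 5.5 − 7.6 − 6.5 − 5.8)/9 = -3.9778
Σ_{t=1}^{8}(y_t−ȳ)(y_{t+1}−ȳ) = -8.7372
γ_1 = -8.7372 / 9 = -0.971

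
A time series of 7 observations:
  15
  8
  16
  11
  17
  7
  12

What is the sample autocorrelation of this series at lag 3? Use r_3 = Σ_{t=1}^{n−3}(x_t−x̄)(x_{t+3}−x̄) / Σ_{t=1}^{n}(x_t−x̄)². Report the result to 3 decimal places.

-0.470

Mean x̄ = (15 + 8 + 16 + 11 + 17 + 7 + 12)/7 = 12.2857
Deviations from mean: 2.7143, -4.2857, 3.7143, -1.2857, 4.7143, -5.2857, -0.2857
Numerator Σ_{t=1}^{4}(x_t−x̄)(x_{t+3}−x̄) = -42.9592
Denominator Σ(x_t−x̄)² = 91.4286
r_3 = -42.9592 / 91.4286 = -0.470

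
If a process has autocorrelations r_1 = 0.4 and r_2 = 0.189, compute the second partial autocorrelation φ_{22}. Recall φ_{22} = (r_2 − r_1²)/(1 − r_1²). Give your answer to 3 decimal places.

φ_{22} = (r_2 − r_1²) / (1 − r_1²)
r_1² = (0.4)² = 0.16
Numerator = 0.189 − 0.1600 = 0.0290; denominator = 1 − 0.1600 = 0.8400
φ_{22} = 0.0290 / 0.8400 = 0.035

0.035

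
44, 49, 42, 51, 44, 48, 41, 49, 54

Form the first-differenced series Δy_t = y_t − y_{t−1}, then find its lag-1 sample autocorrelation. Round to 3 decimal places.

-0.679

First differences Δy: 5, -7, 9, -7, 4, -7, 8, 5
Mean of differences = 1.2500
Numerator Σ(Δy_t−Δȳ)(Δy_{t+1}−Δȳ) = -234.5625
Denominator Σ(Δy_t−Δȳ)² = 345.5000
r_1(Δy) = -234.5625 / 345.5000 = -0.679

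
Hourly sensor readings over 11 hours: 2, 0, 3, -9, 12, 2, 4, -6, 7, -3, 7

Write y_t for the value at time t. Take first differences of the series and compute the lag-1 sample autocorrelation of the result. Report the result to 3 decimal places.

First differences Δy: -2, 3, -12, 21, -10, 2, -10, 13, -10, 10
Mean of differences = 0.5000
Numerator Σ(Δy_t−Δȳ)(Δy_{t+1}−Δȳ) = -902.7500
Denominator Σ(Δy_t−Δȳ)² = 1168.5000
r_1(Δy) = -902.7500 / 1168.5000 = -0.773

-0.773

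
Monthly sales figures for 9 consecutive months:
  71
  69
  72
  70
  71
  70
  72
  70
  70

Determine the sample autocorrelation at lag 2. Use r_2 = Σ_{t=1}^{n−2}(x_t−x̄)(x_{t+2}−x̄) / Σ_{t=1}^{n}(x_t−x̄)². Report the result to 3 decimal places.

0.317

Mean x̄ = (71 + 69 + 72 + 70 + 71 + 70 + 72 + 70 + 70)/9 = 70.5556
Σ(x_t−x̄)(x_{t+2}−x̄) = (0.6420) + (0.8642) + (0.6420) + (0.3086) + (0.6420) + (0.3086) + (-0.8025) = 2.6049
Denominator Σ(x_t−x̄)² = 8.2222
r_2 = 2.6049 / 8.2222 = 0.317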